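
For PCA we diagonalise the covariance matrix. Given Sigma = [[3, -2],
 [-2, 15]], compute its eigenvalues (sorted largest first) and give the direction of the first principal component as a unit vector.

Step 1 — characteristic polynomial of 2×2 Sigma:
  det(Sigma - λI) = λ² - trace · λ + det = 0.
  trace = 3 + 15 = 18, det = 3·15 - (-2)² = 41.
Step 2 — discriminant:
  Δ = trace² - 4·det = 324 - 164 = 160.
Step 3 — eigenvalues:
  λ = (trace ± √Δ)/2 = (18 ± 12.6491)/2,
  λ_1 = 15.3246,  λ_2 = 2.6754.

Step 4 — unit eigenvector for λ_1: solve (Sigma - λ_1 I)v = 0. First row:
  (3 - 15.3246)·v_x + (-2)·v_y = 0, i.e. (-12.3246)·v_x + (-2)·v_y = 0,
  so v ∝ (b, λ_1 - a) = (-2, 12.3246); multiply by -1 so the first entry is positive: u = (2, -12.3246).
  ||u|| = √((2)² + (-12.3246)²) = √(155.8947) ≈ 12.4858,
  v_1 = u/||u|| ≈ (0.1602, -0.9871) (||v_1|| = 1).

λ_1 = 15.3246,  λ_2 = 2.6754;  v_1 ≈ (0.1602, -0.9871)


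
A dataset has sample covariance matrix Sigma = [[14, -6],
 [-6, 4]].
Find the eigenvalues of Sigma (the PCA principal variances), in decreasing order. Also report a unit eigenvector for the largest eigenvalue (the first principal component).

Step 1 — characteristic polynomial of 2×2 Sigma:
  det(Sigma - λI) = λ² - trace · λ + det = 0.
  trace = 14 + 4 = 18, det = 14·4 - (-6)² = 20.
Step 2 — discriminant:
  Δ = trace² - 4·det = 324 - 80 = 244.
Step 3 — eigenvalues:
  λ = (trace ± √Δ)/2 = (18 ± 15.6205)/2,
  λ_1 = 16.8102,  λ_2 = 1.1898.

Step 4 — unit eigenvector for λ_1: solve (Sigma - λ_1 I)v = 0. First row:
  (14 - 16.8102)·v_x + (-6)·v_y = 0, i.e. (-2.8102)·v_x + (-6)·v_y = 0,
  so v ∝ (b, λ_1 - a) = (-6, 2.8102); multiply by -1 so the first entry is positive: u = (6, -2.8102).
  ||u|| = √((6)² + (-2.8102)²) = √(43.8975) ≈ 6.6255,
  v_1 = u/||u|| ≈ (0.9056, -0.4242) (||v_1|| = 1).

λ_1 = 16.8102,  λ_2 = 1.1898;  v_1 ≈ (0.9056, -0.4242)


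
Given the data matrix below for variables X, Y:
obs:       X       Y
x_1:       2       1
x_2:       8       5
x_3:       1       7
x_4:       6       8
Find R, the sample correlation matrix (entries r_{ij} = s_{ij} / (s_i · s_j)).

Step 1 — column means:
  mean(X) = (2 + 8 + 1 + 6) / 4 = 17/4 = 4.25
  mean(Y) = (1 + 5 + 7 + 8) / 4 = 21/4 = 5.25

Step 2 — sample variances and covariances s[i,j] = (1/(n-1)) · Σ_k (x_{k,i} - mean_i) · (x_{k,j} - mean_j), with n-1 = 3:
  s[X,X] = ((-2.25)·(-2.25) + (3.75)·(3.75) + (-3.25)·(-3.25) + (1.75)·(1.75)) / 3 = 32.75/3 = 10.9167
  s[X,Y] = ((-2.25)·(-4.25) + (3.75)·(-0.25) + (-3.25)·(1.75) + (1.75)·(2.75)) / 3 = 7.75/3 = 2.5833
  s[Y,Y] = ((-4.25)·(-4.25) + (-0.25)·(-0.25) + (1.75)·(1.75) + (2.75)·(2.75)) / 3 = 28.75/3 = 9.5833
  Sample standard deviations s_i = √(s[i,i]):
  s(X) = √(10.9167) = 3.304
  s(Y) = √(9.5833) = 3.0957

Step 3 — r_{ij} = s_{ij} / (s_i · s_j):
  r[X,X] = 1 (diagonal).
  r[X,Y] = 2.5833 / (3.304 · 3.0957) = 2.5833 / 10.2283 = 0.2526
  r[Y,Y] = 1 (diagonal).

R is symmetric with unit diagonal. Assembling:

R = [[1, 0.2526],
 [0.2526, 1]]


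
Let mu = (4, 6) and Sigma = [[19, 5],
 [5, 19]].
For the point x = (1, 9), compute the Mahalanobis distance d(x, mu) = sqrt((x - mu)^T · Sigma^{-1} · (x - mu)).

Step 1 — centre the observation: (x - mu) = (-3, 3).

Step 2 — invert Sigma. det(Sigma) = 19·19 - (5)² = 336.
  Sigma^{-1} = (1/det) · [[d, -b], [-b, a]] = [[0.0565, -0.0149],
 [-0.0149, 0.0565]].

Step 3 — form the quadratic (x - mu)^T · Sigma^{-1} · (x - mu):
  Sigma^{-1} · (x - mu) = (-0.2143, 0.2143).
  (x - mu)^T · [Sigma^{-1} · (x - mu)] = (-3)·(-0.2143) + (3)·(0.2143) = 1.2857.

Step 4 — take square root: d = √(1.2857) ≈ 1.1339.

d(x, mu) = √(1.2857) ≈ 1.1339


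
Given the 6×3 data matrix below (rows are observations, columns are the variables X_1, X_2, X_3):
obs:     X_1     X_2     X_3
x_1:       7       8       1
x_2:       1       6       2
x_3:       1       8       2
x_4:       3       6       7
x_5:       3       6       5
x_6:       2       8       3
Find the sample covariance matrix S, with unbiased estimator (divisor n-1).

Step 1 — column means:
  mean(X_1) = (7 + 1 + 1 + 3 + 3 + 2) / 6 = 17/6 = 2.8333
  mean(X_2) = (8 + 6 + 8 + 6 + 6 + 8) / 6 = 42/6 = 7
  mean(X_3) = (1 + 2 + 2 + 7 + 5 + 3) / 6 = 20/6 = 3.3333

Step 2 — sample covariance S[i,j] = (1/(n-1)) · Σ_k (x_{k,i} - mean_i) · (x_{k,j} - mean_j), with n-1 = 5.
  S[X_1,X_1] = ((4.1667)·(4.1667) + (-1.8333)·(-1.8333) + (-1.8333)·(-1.8333) + (0.1667)·(0.1667) + (0.1667)·(0.1667) + (-0.8333)·(-0.8333)) / 5 = 24.8333/5 = 4.9667
  S[X_1,X_2] = ((4.1667)·(1) + (-1.8333)·(-1) + (-1.8333)·(1) + (0.1667)·(-1) + (0.1667)·(-1) + (-0.8333)·(1)) / 5 = 3/5 = 0.6
  S[X_1,X_3] = ((4.1667)·(-2.3333) + (-1.8333)·(-1.3333) + (-1.8333)·(-1.3333) + (0.1667)·(3.6667) + (0.1667)·(1.6667) + (-0.8333)·(-0.3333)) / 5 = -3.6667/5 = -0.7333
  S[X_2,X_2] = ((1)·(1) + (-1)·(-1) + (1)·(1) + (-1)·(-1) + (-1)·(-1) + (1)·(1)) / 5 = 6/5 = 1.2
  S[X_2,X_3] = ((1)·(-2.3333) + (-1)·(-1.3333) + (1)·(-1.3333) + (-1)·(3.6667) + (-1)·(1.6667) + (1)·(-0.3333)) / 5 = -8/5 = -1.6
  S[X_3,X_3] = ((-2.3333)·(-2.3333) + (-1.3333)·(-1.3333) + (-1.3333)·(-1.3333) + (3.6667)·(3.6667) + (1.6667)·(1.6667) + (-0.3333)·(-0.3333)) / 5 = 25.3333/5 = 5.0667

S is symmetric (S[j,i] = S[i,j]). Assembling:

S = [[4.9667, 0.6, -0.7333],
 [0.6, 1.2, -1.6],
 [-0.7333, -1.6, 5.0667]]


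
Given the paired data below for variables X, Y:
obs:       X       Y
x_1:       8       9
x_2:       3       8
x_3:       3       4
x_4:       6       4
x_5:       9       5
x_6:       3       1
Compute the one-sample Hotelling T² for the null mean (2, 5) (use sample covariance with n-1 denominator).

Step 1 — sample mean vector:
  mean(X) = (8 + 3 + 3 + 6 + 9 + 3) / 6 = 32/6 = 5.3333
  mean(Y) = (9 + 8 + 4 + 4 + 5 + 1) / 6 = 31/6 = 5.1667
  x̄ = (5.3333, 5.1667),  deviation x̄ - mu_0 = (5.3333, 5.1667) - (2, 5) = (3.3333, 0.1667).

Step 2 — sample covariance matrix, S[i,j] = (1/(n-1)) · Σ_k (x_{k,i} - mean_i) · (x_{k,j} - mean_j), divisor n-1 = 5:
  S[X,X] = ((2.6667)·(2.6667) + (-2.3333)·(-2.3333) + (-2.3333)·(-2.3333) + (0.6667)·(0.6667) + (3.6667)·(3.6667) + (-2.3333)·(-2.3333)) / 5 = 37.3333/5 = 7.4667
  S[X,Y] = ((2.6667)·(3.8333) + (-2.3333)·(2.8333) + (-2.3333)·(-1.1667) + (0.6667)·(-1.1667) + (3.6667)·(-0.1667) + (-2.3333)·(-4.1667)) / 5 = 14.6667/5 = 2.9333
  S[Y,Y] = ((3.8333)·(3.8333) + (2.8333)·(2.8333) + (-1.1667)·(-1.1667) + (-1.1667)·(-1.1667) + (-0.1667)·(-0.1667) + (-4.1667)·(-4.1667)) / 5 = 42.8333/5 = 8.5667
  S = [[7.4667, 2.9333],
 [2.9333, 8.5667]].

Step 3 — invert S. det(S) = 7.4667·8.5667 - (2.9333)² = 55.36.
  S^{-1} = (1/det) · [[d, -b], [-b, a]] = [[0.1547, -0.053],
 [-0.053, 0.1349]].

Step 4 — quadratic form (x̄ - mu_0)^T · S^{-1} · (x̄ - mu_0):
  S^{-1} · (x̄ - mu_0) = (0.507, -0.1541),
  (x̄ - mu_0)^T · [...] = (3.3333)·(0.507) + (0.1667)·(-0.1541) = 1.6643.

Step 5 — scale by n: T² = 6 · 1.6643 = 9.9855.

T² ≈ 9.9855


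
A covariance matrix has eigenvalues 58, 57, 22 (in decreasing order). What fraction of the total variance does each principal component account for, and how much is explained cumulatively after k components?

Step 1 — total variance = trace(Sigma) = Σ λ_i = 58 + 57 + 22 = 137.

Step 2 — fraction explained by component i = λ_i / Σ λ:
  PC1: 58/137 = 0.4234
  PC2: 57/137 = 0.4161
  PC3: 22/137 = 0.1606

Step 3 — cumulative fraction after k components = (λ_1 + ... + λ_k) / Σ λ:
  k = 1: 58/137 = 0.4234
  k = 2: (58 + 57)/137 = 115/137 = 0.8394
  k = 3: (58 + 57 + 22)/137 = 137/137 = 1

Summary (fraction, with percent):

explained: PC1 0.4234 (42.34%), PC2 0.4161 (41.61%), PC3 0.1606 (16.06%);  cumulative: 0.4234, 0.8394, 1


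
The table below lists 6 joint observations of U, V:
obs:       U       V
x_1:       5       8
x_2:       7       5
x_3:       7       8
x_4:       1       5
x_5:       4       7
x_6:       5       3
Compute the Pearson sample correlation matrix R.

Step 1 — column means:
  mean(U) = (5 + 7 + 7 + 1 + 4 + 5) / 6 = 29/6 = 4.8333
  mean(V) = (8 + 5 + 8 + 5 + 7 + 3) / 6 = 36/6 = 6

Step 2 — sample variances and covariances s[i,j] = (1/(n-1)) · Σ_k (x_{k,i} - mean_i) · (x_{k,j} - mean_j), with n-1 = 5:
  s[U,U] = ((0.1667)·(0.1667) + (2.1667)·(2.1667) + (2.1667)·(2.1667) + (-3.8333)·(-3.8333) + (-0.8333)·(-0.8333) + (0.1667)·(0.1667)) / 5 = 24.8333/5 = 4.9667
  s[U,V] = ((0.1667)·(2) + (2.1667)·(-1) + (2.1667)·(2) + (-3.8333)·(-1) + (-0.8333)·(1) + (0.1667)·(-3)) / 5 = 5/5 = 1
  s[V,V] = ((2)·(2) + (-1)·(-1) + (2)·(2) + (-1)·(-1) + (1)·(1) + (-3)·(-3)) / 5 = 20/5 = 4
  Sample standard deviations s_i = √(s[i,i]):
  s(U) = √(4.9667) = 2.2286
  s(V) = √(4) = 2

Step 3 — r_{ij} = s_{ij} / (s_i · s_j):
  r[U,U] = 1 (diagonal).
  r[U,V] = 1 / (2.2286 · 2) = 1 / 4.4572 = 0.2244
  r[V,V] = 1 (diagonal).

R is symmetric with unit diagonal. Assembling:

R = [[1, 0.2244],
 [0.2244, 1]]


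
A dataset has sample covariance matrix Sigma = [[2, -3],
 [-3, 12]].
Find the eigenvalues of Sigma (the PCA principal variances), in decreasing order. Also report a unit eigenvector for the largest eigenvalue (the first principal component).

Step 1 — characteristic polynomial of 2×2 Sigma:
  det(Sigma - λI) = λ² - trace · λ + det = 0.
  trace = 2 + 12 = 14, det = 2·12 - (-3)² = 15.
Step 2 — discriminant:
  Δ = trace² - 4·det = 196 - 60 = 136.
Step 3 — eigenvalues:
  λ = (trace ± √Δ)/2 = (14 ± 11.6619)/2,
  λ_1 = 12.831,  λ_2 = 1.169.

Step 4 — unit eigenvector for λ_1: solve (Sigma - λ_1 I)v = 0. First row:
  (2 - 12.831)·v_x + (-3)·v_y = 0, i.e. (-10.831)·v_x + (-3)·v_y = 0,
  so v ∝ (b, λ_1 - a) = (-3, 10.831); multiply by -1 so the first entry is positive: u = (3, -10.831).
  ||u|| = √((3)² + (-10.831)²) = √(126.3095) ≈ 11.2388,
  v_1 = u/||u|| ≈ (0.2669, -0.9637) (||v_1|| = 1).

λ_1 = 12.831,  λ_2 = 1.169;  v_1 ≈ (0.2669, -0.9637)


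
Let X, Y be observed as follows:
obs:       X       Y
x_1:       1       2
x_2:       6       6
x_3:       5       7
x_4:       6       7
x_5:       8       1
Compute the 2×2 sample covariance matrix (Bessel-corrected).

Step 1 — column means:
  mean(X) = (1 + 6 + 5 + 6 + 8) / 5 = 26/5 = 5.2
  mean(Y) = (2 + 6 + 7 + 7 + 1) / 5 = 23/5 = 4.6

Step 2 — sample covariance S[i,j] = (1/(n-1)) · Σ_k (x_{k,i} - mean_i) · (x_{k,j} - mean_j), with n-1 = 4.
  S[X,X] = ((-4.2)·(-4.2) + (0.8)·(0.8) + (-0.2)·(-0.2) + (0.8)·(0.8) + (2.8)·(2.8)) / 4 = 26.8/4 = 6.7
  S[X,Y] = ((-4.2)·(-2.6) + (0.8)·(1.4) + (-0.2)·(2.4) + (0.8)·(2.4) + (2.8)·(-3.6)) / 4 = 3.4/4 = 0.85
  S[Y,Y] = ((-2.6)·(-2.6) + (1.4)·(1.4) + (2.4)·(2.4) + (2.4)·(2.4) + (-3.6)·(-3.6)) / 4 = 33.2/4 = 8.3

S is symmetric (S[j,i] = S[i,j]). Assembling:

S = [[6.7, 0.85],
 [0.85, 8.3]]


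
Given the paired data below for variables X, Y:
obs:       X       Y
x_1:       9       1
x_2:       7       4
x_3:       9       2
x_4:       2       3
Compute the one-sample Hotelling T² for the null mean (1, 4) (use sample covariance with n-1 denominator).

Step 1 — sample mean vector:
  mean(X) = (9 + 7 + 9 + 2) / 4 = 27/4 = 6.75
  mean(Y) = (1 + 4 + 2 + 3) / 4 = 10/4 = 2.5
  x̄ = (6.75, 2.5),  deviation x̄ - mu_0 = (6.75, 2.5) - (1, 4) = (5.75, -1.5).

Step 2 — sample covariance matrix, S[i,j] = (1/(n-1)) · Σ_k (x_{k,i} - mean_i) · (x_{k,j} - mean_j), divisor n-1 = 3:
  S[X,X] = ((2.25)·(2.25) + (0.25)·(0.25) + (2.25)·(2.25) + (-4.75)·(-4.75)) / 3 = 32.75/3 = 10.9167
  S[X,Y] = ((2.25)·(-1.5) + (0.25)·(1.5) + (2.25)·(-0.5) + (-4.75)·(0.5)) / 3 = -6.5/3 = -2.1667
  S[Y,Y] = ((-1.5)·(-1.5) + (1.5)·(1.5) + (-0.5)·(-0.5) + (0.5)·(0.5)) / 3 = 5/3 = 1.6667
  S = [[10.9167, -2.1667],
 [-2.1667, 1.6667]].

Step 3 — invert S. det(S) = 10.9167·1.6667 - (-2.1667)² = 13.5.
  S^{-1} = (1/det) · [[d, -b], [-b, a]] = [[0.1235, 0.1605],
 [0.1605, 0.8086]].

Step 4 — quadratic form (x̄ - mu_0)^T · S^{-1} · (x̄ - mu_0):
  S^{-1} · (x̄ - mu_0) = (0.4691, -0.2901),
  (x̄ - mu_0)^T · [...] = (5.75)·(0.4691) + (-1.5)·(-0.2901) = 3.1327.

Step 5 — scale by n: T² = 4 · 3.1327 = 12.5309.

T² ≈ 12.5309


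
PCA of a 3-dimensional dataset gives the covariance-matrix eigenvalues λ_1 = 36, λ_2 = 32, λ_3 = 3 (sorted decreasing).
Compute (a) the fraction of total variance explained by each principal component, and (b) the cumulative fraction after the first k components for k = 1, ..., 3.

Step 1 — total variance = trace(Sigma) = Σ λ_i = 36 + 32 + 3 = 71.

Step 2 — fraction explained by component i = λ_i / Σ λ:
  PC1: 36/71 = 0.507
  PC2: 32/71 = 0.4507
  PC3: 3/71 = 0.0423

Step 3 — cumulative fraction after k components = (λ_1 + ... + λ_k) / Σ λ:
  k = 1: 36/71 = 0.507
  k = 2: (36 + 32)/71 = 68/71 = 0.9577
  k = 3: (36 + 32 + 3)/71 = 71/71 = 1

Summary (fraction, with percent):

explained: PC1 0.507 (50.7%), PC2 0.4507 (45.07%), PC3 0.0423 (4.23%);  cumulative: 0.507, 0.9577, 1


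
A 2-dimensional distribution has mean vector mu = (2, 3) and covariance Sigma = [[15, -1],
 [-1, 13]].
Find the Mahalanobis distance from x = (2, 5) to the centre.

Step 1 — centre the observation: (x - mu) = (0, 2).

Step 2 — invert Sigma. det(Sigma) = 15·13 - (-1)² = 194.
  Sigma^{-1} = (1/det) · [[d, -b], [-b, a]] = [[0.067, 0.0052],
 [0.0052, 0.0773]].

Step 3 — form the quadratic (x - mu)^T · Sigma^{-1} · (x - mu):
  Sigma^{-1} · (x - mu) = (0.0103, 0.1546).
  (x - mu)^T · [Sigma^{-1} · (x - mu)] = (0)·(0.0103) + (2)·(0.1546) = 0.3093.

Step 4 — take square root: d = √(0.3093) ≈ 0.5561.

d(x, mu) = √(0.3093) ≈ 0.5561


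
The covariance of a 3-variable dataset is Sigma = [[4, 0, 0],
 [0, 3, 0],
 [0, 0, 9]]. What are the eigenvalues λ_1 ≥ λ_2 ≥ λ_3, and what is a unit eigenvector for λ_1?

Step 1 — characteristic polynomial p(λ) = det(λI - Sigma) = λ³ - tr·λ² + c_1·λ - det, where tr = trace, c_1 = sum of the principal 2×2 minors, det = det(Sigma):
  tr = 4 + 3 + 9 = 16,
  c_1 = (4·3 - (0)²) + (4·9 - (0)²) + (3·9 - (0)²) = 12 + 36 + 27 = 75,
  det = 4·(3·9 - (0)²) - (0)·((0)·9 - (0)·(0)) + (0)·((0)·(0) - 3·(0)) = 4·(27) - (0)·(0) + (0)·(0) = 108.
  So p(λ) = λ³ - 16λ² + 75λ - 108.
Step 2 — look for an integer root (rational root theorem: any rational root is an integer divisor of 108). Testing λ = 3:
  p(3) = 27 - 144 + 225 - 108 = 0  ✓
  Dividing out (λ - 3): p(λ) = (λ - 3)(λ² - 13λ + 36).
Step 3 — remaining eigenvalues from the quadratic λ² - 13λ + 36 = 0:
  Δ = 13² - 4·36 = 169 - 144 = 25,  λ = (13 ± √25)/2 = (13 ± 5)/2 = 9 or 4.
  Sorted: λ_1 = 9,  λ_2 = 4,  λ_3 = 3  (check: sum = 16 = tr ✓).

Step 4 — unit eigenvector for λ_1 = 9: v spans the null space of (Sigma - λ_1 I), whose rows are
  r_1 = (-5, 0, 0),  r_2 = (0, -6, 0),  r_3 = (0, 0, 0).
  v is orthogonal to every row, so take v ∝ r_1 × r_2 = ((0)·(0) - (0)·(-6), (0)·(0) - (-5)·(0), (-5)·(-6) - (0)·(0)) = (0, 0, 30).
  Rescale (divide by 30): u = (0, 0, 1).
  ||u|| = √((0)² + (0)² + (1)²) = √(1) = 1,  v_1 = u/||u|| ≈ (0, 0, 1) (||v_1|| = 1).

λ_1 = 9,  λ_2 = 4,  λ_3 = 3;  v_1 ≈ (0, 0, 1)


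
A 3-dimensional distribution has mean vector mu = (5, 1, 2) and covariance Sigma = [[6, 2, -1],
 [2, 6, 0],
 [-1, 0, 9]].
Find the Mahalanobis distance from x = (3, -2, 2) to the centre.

Step 1 — centre the observation: (x - mu) = (-2, -3, 0).

Step 2 — invert Sigma (cofactor / det for 3×3, or solve directly):
  Sigma^{-1} = [[0.1915, -0.0638, 0.0213],
 [-0.0638, 0.1879, -0.0071],
 [0.0213, -0.0071, 0.1135]].

Step 3 — form the quadratic (x - mu)^T · Sigma^{-1} · (x - mu):
  Sigma^{-1} · (x - mu) = (-0.1915, -0.4362, -0.0213).
  (x - mu)^T · [Sigma^{-1} · (x - mu)] = (-2)·(-0.1915) + (-3)·(-0.4362) + (0)·(-0.0213) = 1.6915.

Step 4 — take square root: d = √(1.6915) ≈ 1.3006.

d(x, mu) = √(1.6915) ≈ 1.3006


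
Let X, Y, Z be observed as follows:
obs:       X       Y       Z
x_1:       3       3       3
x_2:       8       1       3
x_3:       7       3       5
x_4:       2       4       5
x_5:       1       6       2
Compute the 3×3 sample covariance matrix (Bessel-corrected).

Step 1 — column means:
  mean(X) = (3 + 8 + 7 + 2 + 1) / 5 = 21/5 = 4.2
  mean(Y) = (3 + 1 + 3 + 4 + 6) / 5 = 17/5 = 3.4
  mean(Z) = (3 + 3 + 5 + 5 + 2) / 5 = 18/5 = 3.6

Step 2 — sample covariance S[i,j] = (1/(n-1)) · Σ_k (x_{k,i} - mean_i) · (x_{k,j} - mean_j), with n-1 = 4.
  S[X,X] = ((-1.2)·(-1.2) + (3.8)·(3.8) + (2.8)·(2.8) + (-2.2)·(-2.2) + (-3.2)·(-3.2)) / 4 = 38.8/4 = 9.7
  S[X,Y] = ((-1.2)·(-0.4) + (3.8)·(-2.4) + (2.8)·(-0.4) + (-2.2)·(0.6) + (-3.2)·(2.6)) / 4 = -19.4/4 = -4.85
  S[X,Z] = ((-1.2)·(-0.6) + (3.8)·(-0.6) + (2.8)·(1.4) + (-2.2)·(1.4) + (-3.2)·(-1.6)) / 4 = 4.4/4 = 1.1
  S[Y,Y] = ((-0.4)·(-0.4) + (-2.4)·(-2.4) + (-0.4)·(-0.4) + (0.6)·(0.6) + (2.6)·(2.6)) / 4 = 13.2/4 = 3.3
  S[Y,Z] = ((-0.4)·(-0.6) + (-2.4)·(-0.6) + (-0.4)·(1.4) + (0.6)·(1.4) + (2.6)·(-1.6)) / 4 = -2.2/4 = -0.55
  S[Z,Z] = ((-0.6)·(-0.6) + (-0.6)·(-0.6) + (1.4)·(1.4) + (1.4)·(1.4) + (-1.6)·(-1.6)) / 4 = 7.2/4 = 1.8

S is symmetric (S[j,i] = S[i,j]). Assembling:

S = [[9.7, -4.85, 1.1],
 [-4.85, 3.3, -0.55],
 [1.1, -0.55, 1.8]]


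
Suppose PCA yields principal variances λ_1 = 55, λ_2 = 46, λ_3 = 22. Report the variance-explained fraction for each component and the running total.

Step 1 — total variance = trace(Sigma) = Σ λ_i = 55 + 46 + 22 = 123.

Step 2 — fraction explained by component i = λ_i / Σ λ:
  PC1: 55/123 = 0.4472
  PC2: 46/123 = 0.374
  PC3: 22/123 = 0.1789

Step 3 — cumulative fraction after k components = (λ_1 + ... + λ_k) / Σ λ:
  k = 1: 55/123 = 0.4472
  k = 2: (55 + 46)/123 = 101/123 = 0.8211
  k = 3: (55 + 46 + 22)/123 = 123/123 = 1

Summary (fraction, with percent):

explained: PC1 0.4472 (44.72%), PC2 0.374 (37.4%), PC3 0.1789 (17.89%);  cumulative: 0.4472, 0.8211, 1


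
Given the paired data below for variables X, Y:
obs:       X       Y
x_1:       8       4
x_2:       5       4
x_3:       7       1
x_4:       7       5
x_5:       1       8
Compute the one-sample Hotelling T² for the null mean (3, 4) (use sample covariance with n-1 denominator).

Step 1 — sample mean vector:
  mean(X) = (8 + 5 + 7 + 7 + 1) / 5 = 28/5 = 5.6
  mean(Y) = (4 + 4 + 1 + 5 + 8) / 5 = 22/5 = 4.4
  x̄ = (5.6, 4.4),  deviation x̄ - mu_0 = (5.6, 4.4) - (3, 4) = (2.6, 0.4).

Step 2 — sample covariance matrix, S[i,j] = (1/(n-1)) · Σ_k (x_{k,i} - mean_i) · (x_{k,j} - mean_j), divisor n-1 = 4:
  S[X,X] = ((2.4)·(2.4) + (-0.6)·(-0.6) + (1.4)·(1.4) + (1.4)·(1.4) + (-4.6)·(-4.6)) / 4 = 31.2/4 = 7.8
  S[X,Y] = ((2.4)·(-0.4) + (-0.6)·(-0.4) + (1.4)·(-3.4) + (1.4)·(0.6) + (-4.6)·(3.6)) / 4 = -21.2/4 = -5.3
  S[Y,Y] = ((-0.4)·(-0.4) + (-0.4)·(-0.4) + (-3.4)·(-3.4) + (0.6)·(0.6) + (3.6)·(3.6)) / 4 = 25.2/4 = 6.3
  S = [[7.8, -5.3],
 [-5.3, 6.3]].

Step 3 — invert S. det(S) = 7.8·6.3 - (-5.3)² = 21.05.
  S^{-1} = (1/det) · [[d, -b], [-b, a]] = [[0.2993, 0.2518],
 [0.2518, 0.3705]].

Step 4 — quadratic form (x̄ - mu_0)^T · S^{-1} · (x̄ - mu_0):
  S^{-1} · (x̄ - mu_0) = (0.8789, 0.8029),
  (x̄ - mu_0)^T · [...] = (2.6)·(0.8789) + (0.4)·(0.8029) = 2.6062.

Step 5 — scale by n: T² = 5 · 2.6062 = 13.0309.

T² ≈ 13.0309


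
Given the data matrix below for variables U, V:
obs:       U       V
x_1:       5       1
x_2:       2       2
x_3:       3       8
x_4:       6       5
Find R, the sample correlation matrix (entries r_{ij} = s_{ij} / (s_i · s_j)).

Step 1 — column means:
  mean(U) = (5 + 2 + 3 + 6) / 4 = 16/4 = 4
  mean(V) = (1 + 2 + 8 + 5) / 4 = 16/4 = 4

Step 2 — sample variances and covariances s[i,j] = (1/(n-1)) · Σ_k (x_{k,i} - mean_i) · (x_{k,j} - mean_j), with n-1 = 3:
  s[U,U] = ((1)·(1) + (-2)·(-2) + (-1)·(-1) + (2)·(2)) / 3 = 10/3 = 3.3333
  s[U,V] = ((1)·(-3) + (-2)·(-2) + (-1)·(4) + (2)·(1)) / 3 = -1/3 = -0.3333
  s[V,V] = ((-3)·(-3) + (-2)·(-2) + (4)·(4) + (1)·(1)) / 3 = 30/3 = 10
  Sample standard deviations s_i = √(s[i,i]):
  s(U) = √(3.3333) = 1.8257
  s(V) = √(10) = 3.1623

Step 3 — r_{ij} = s_{ij} / (s_i · s_j):
  r[U,U] = 1 (diagonal).
  r[U,V] = -0.3333 / (1.8257 · 3.1623) = -0.3333 / 5.7735 = -0.0577
  r[V,V] = 1 (diagonal).

R is symmetric with unit diagonal. Assembling:

R = [[1, -0.0577],
 [-0.0577, 1]]


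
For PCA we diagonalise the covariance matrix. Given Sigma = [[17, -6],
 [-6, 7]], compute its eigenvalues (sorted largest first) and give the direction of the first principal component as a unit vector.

Step 1 — characteristic polynomial of 2×2 Sigma:
  det(Sigma - λI) = λ² - trace · λ + det = 0.
  trace = 17 + 7 = 24, det = 17·7 - (-6)² = 83.
Step 2 — discriminant:
  Δ = trace² - 4·det = 576 - 332 = 244.
Step 3 — eigenvalues:
  λ = (trace ± √Δ)/2 = (24 ± 15.6205)/2,
  λ_1 = 19.8102,  λ_2 = 4.1898.

Step 4 — unit eigenvector for λ_1: solve (Sigma - λ_1 I)v = 0. First row:
  (17 - 19.8102)·v_x + (-6)·v_y = 0, i.e. (-2.8102)·v_x + (-6)·v_y = 0,
  so v ∝ (b, λ_1 - a) = (-6, 2.8102); multiply by -1 so the first entry is positive: u = (6, -2.8102).
  ||u|| = √((6)² + (-2.8102)²) = √(43.8975) ≈ 6.6255,
  v_1 = u/||u|| ≈ (0.9056, -0.4242) (||v_1|| = 1).

λ_1 = 19.8102,  λ_2 = 4.1898;  v_1 ≈ (0.9056, -0.4242)


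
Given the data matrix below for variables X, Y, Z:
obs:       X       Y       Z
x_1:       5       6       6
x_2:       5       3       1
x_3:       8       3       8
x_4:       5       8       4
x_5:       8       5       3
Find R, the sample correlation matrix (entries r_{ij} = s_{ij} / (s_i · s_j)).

Step 1 — column means:
  mean(X) = (5 + 5 + 8 + 5 + 8) / 5 = 31/5 = 6.2
  mean(Y) = (6 + 3 + 3 + 8 + 5) / 5 = 25/5 = 5
  mean(Z) = (6 + 1 + 8 + 4 + 3) / 5 = 22/5 = 4.4

Step 2 — sample variances and covariances s[i,j] = (1/(n-1)) · Σ_k (x_{k,i} - mean_i) · (x_{k,j} - mean_j), with n-1 = 4:
  s[X,X] = ((-1.2)·(-1.2) + (-1.2)·(-1.2) + (1.8)·(1.8) + (-1.2)·(-1.2) + (1.8)·(1.8)) / 4 = 10.8/4 = 2.7
  s[X,Y] = ((-1.2)·(1) + (-1.2)·(-2) + (1.8)·(-2) + (-1.2)·(3) + (1.8)·(0)) / 4 = -6/4 = -1.5
  s[X,Z] = ((-1.2)·(1.6) + (-1.2)·(-3.4) + (1.8)·(3.6) + (-1.2)·(-0.4) + (1.8)·(-1.4)) / 4 = 6.6/4 = 1.65
  s[Y,Y] = ((1)·(1) + (-2)·(-2) + (-2)·(-2) + (3)·(3) + (0)·(0)) / 4 = 18/4 = 4.5
  s[Y,Z] = ((1)·(1.6) + (-2)·(-3.4) + (-2)·(3.6) + (3)·(-0.4) + (0)·(-1.4)) / 4 = 0/4 = 0
  s[Z,Z] = ((1.6)·(1.6) + (-3.4)·(-3.4) + (3.6)·(3.6) + (-0.4)·(-0.4) + (-1.4)·(-1.4)) / 4 = 29.2/4 = 7.3
  Sample standard deviations s_i = √(s[i,i]):
  s(X) = √(2.7) = 1.6432
  s(Y) = √(4.5) = 2.1213
  s(Z) = √(7.3) = 2.7019

Step 3 — r_{ij} = s_{ij} / (s_i · s_j):
  r[X,X] = 1 (diagonal).
  r[X,Y] = -1.5 / (1.6432 · 2.1213) = -1.5 / 3.4857 = -0.4303
  r[X,Z] = 1.65 / (1.6432 · 2.7019) = 1.65 / 4.4396 = 0.3717
  r[Y,Y] = 1 (diagonal).
  r[Y,Z] = 0 / (2.1213 · 2.7019) = 0 / 5.7315 = 0
  r[Z,Z] = 1 (diagonal).

R is symmetric with unit diagonal. Assembling:

R = [[1, -0.4303, 0.3717],
 [-0.4303, 1, 0],
 [0.3717, 0, 1]]


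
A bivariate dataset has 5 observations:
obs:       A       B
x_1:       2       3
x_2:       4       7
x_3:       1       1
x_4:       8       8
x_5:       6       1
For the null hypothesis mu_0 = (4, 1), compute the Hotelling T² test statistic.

Step 1 — sample mean vector:
  mean(A) = (2 + 4 + 1 + 8 + 6) / 5 = 21/5 = 4.2
  mean(B) = (3 + 7 + 1 + 8 + 1) / 5 = 20/5 = 4
  x̄ = (4.2, 4),  deviation x̄ - mu_0 = (4.2, 4) - (4, 1) = (0.2, 3).

Step 2 — sample covariance matrix, S[i,j] = (1/(n-1)) · Σ_k (x_{k,i} - mean_i) · (x_{k,j} - mean_j), divisor n-1 = 4:
  S[A,A] = ((-2.2)·(-2.2) + (-0.2)·(-0.2) + (-3.2)·(-3.2) + (3.8)·(3.8) + (1.8)·(1.8)) / 4 = 32.8/4 = 8.2
  S[A,B] = ((-2.2)·(-1) + (-0.2)·(3) + (-3.2)·(-3) + (3.8)·(4) + (1.8)·(-3)) / 4 = 21/4 = 5.25
  S[B,B] = ((-1)·(-1) + (3)·(3) + (-3)·(-3) + (4)·(4) + (-3)·(-3)) / 4 = 44/4 = 11
  S = [[8.2, 5.25],
 [5.25, 11]].

Step 3 — invert S. det(S) = 8.2·11 - (5.25)² = 62.6375.
  S^{-1} = (1/det) · [[d, -b], [-b, a]] = [[0.1756, -0.0838],
 [-0.0838, 0.1309]].

Step 4 — quadratic form (x̄ - mu_0)^T · S^{-1} · (x̄ - mu_0):
  S^{-1} · (x̄ - mu_0) = (-0.2163, 0.376),
  (x̄ - mu_0)^T · [...] = (0.2)·(-0.2163) + (3)·(0.376) = 1.0847.

Step 5 — scale by n: T² = 5 · 1.0847 = 5.4233.

T² ≈ 5.4233


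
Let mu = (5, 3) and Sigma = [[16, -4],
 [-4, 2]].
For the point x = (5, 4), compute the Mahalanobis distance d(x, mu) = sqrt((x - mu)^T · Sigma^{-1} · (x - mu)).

Step 1 — centre the observation: (x - mu) = (0, 1).

Step 2 — invert Sigma. det(Sigma) = 16·2 - (-4)² = 16.
  Sigma^{-1} = (1/det) · [[d, -b], [-b, a]] = [[0.125, 0.25],
 [0.25, 1]].

Step 3 — form the quadratic (x - mu)^T · Sigma^{-1} · (x - mu):
  Sigma^{-1} · (x - mu) = (0.25, 1).
  (x - mu)^T · [Sigma^{-1} · (x - mu)] = (0)·(0.25) + (1)·(1) = 1.

Step 4 — take square root: d = √(1) ≈ 1.

d(x, mu) = √(1) ≈ 1


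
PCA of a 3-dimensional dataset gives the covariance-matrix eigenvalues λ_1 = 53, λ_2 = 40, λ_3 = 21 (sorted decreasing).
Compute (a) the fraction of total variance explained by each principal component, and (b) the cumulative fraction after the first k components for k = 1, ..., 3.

Step 1 — total variance = trace(Sigma) = Σ λ_i = 53 + 40 + 21 = 114.

Step 2 — fraction explained by component i = λ_i / Σ λ:
  PC1: 53/114 = 0.4649
  PC2: 40/114 = 0.3509
  PC3: 21/114 = 0.1842

Step 3 — cumulative fraction after k components = (λ_1 + ... + λ_k) / Σ λ:
  k = 1: 53/114 = 0.4649
  k = 2: (53 + 40)/114 = 93/114 = 0.8158
  k = 3: (53 + 40 + 21)/114 = 114/114 = 1

Summary (fraction, with percent):

explained: PC1 0.4649 (46.49%), PC2 0.3509 (35.09%), PC3 0.1842 (18.42%);  cumulative: 0.4649, 0.8158, 1


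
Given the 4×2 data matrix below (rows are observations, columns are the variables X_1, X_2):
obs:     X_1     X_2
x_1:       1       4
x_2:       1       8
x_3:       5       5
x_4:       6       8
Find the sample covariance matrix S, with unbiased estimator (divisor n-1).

Step 1 — column means:
  mean(X_1) = (1 + 1 + 5 + 6) / 4 = 13/4 = 3.25
  mean(X_2) = (4 + 8 + 5 + 8) / 4 = 25/4 = 6.25

Step 2 — sample covariance S[i,j] = (1/(n-1)) · Σ_k (x_{k,i} - mean_i) · (x_{k,j} - mean_j), with n-1 = 3.
  S[X_1,X_1] = ((-2.25)·(-2.25) + (-2.25)·(-2.25) + (1.75)·(1.75) + (2.75)·(2.75)) / 3 = 20.75/3 = 6.9167
  S[X_1,X_2] = ((-2.25)·(-2.25) + (-2.25)·(1.75) + (1.75)·(-1.25) + (2.75)·(1.75)) / 3 = 3.75/3 = 1.25
  S[X_2,X_2] = ((-2.25)·(-2.25) + (1.75)·(1.75) + (-1.25)·(-1.25) + (1.75)·(1.75)) / 3 = 12.75/3 = 4.25

S is symmetric (S[j,i] = S[i,j]). Assembling:

S = [[6.9167, 1.25],
 [1.25, 4.25]]


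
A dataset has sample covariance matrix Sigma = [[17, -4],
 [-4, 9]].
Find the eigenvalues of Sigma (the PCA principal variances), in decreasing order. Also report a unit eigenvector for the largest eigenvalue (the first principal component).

Step 1 — characteristic polynomial of 2×2 Sigma:
  det(Sigma - λI) = λ² - trace · λ + det = 0.
  trace = 17 + 9 = 26, det = 17·9 - (-4)² = 137.
Step 2 — discriminant:
  Δ = trace² - 4·det = 676 - 548 = 128.
Step 3 — eigenvalues:
  λ = (trace ± √Δ)/2 = (26 ± 11.3137)/2,
  λ_1 = 18.6569,  λ_2 = 7.3431.

Step 4 — unit eigenvector for λ_1: solve (Sigma - λ_1 I)v = 0. First row:
  (17 - 18.6569)·v_x + (-4)·v_y = 0, i.e. (-1.6569)·v_x + (-4)·v_y = 0,
  so v ∝ (b, λ_1 - a) = (-4, 1.6569); multiply by -1 so the first entry is positive: u = (4, -1.6569).
  ||u|| = √((4)² + (-1.6569)²) = √(18.7452) ≈ 4.3296,
  v_1 = u/||u|| ≈ (0.9239, -0.3827) (||v_1|| = 1).

λ_1 = 18.6569,  λ_2 = 7.3431;  v_1 ≈ (0.9239, -0.3827)


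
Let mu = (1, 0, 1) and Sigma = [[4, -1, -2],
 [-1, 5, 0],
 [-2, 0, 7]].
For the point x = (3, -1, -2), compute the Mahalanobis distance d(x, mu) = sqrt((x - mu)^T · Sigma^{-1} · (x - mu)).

Step 1 — centre the observation: (x - mu) = (2, -1, -3).

Step 2 — invert Sigma (cofactor / det for 3×3, or solve directly):
  Sigma^{-1} = [[0.3097, 0.0619, 0.0885],
 [0.0619, 0.2124, 0.0177],
 [0.0885, 0.0177, 0.1681]].

Step 3 — form the quadratic (x - mu)^T · Sigma^{-1} · (x - mu):
  Sigma^{-1} · (x - mu) = (0.292, -0.1416, -0.3451).
  (x - mu)^T · [Sigma^{-1} · (x - mu)] = (2)·(0.292) + (-1)·(-0.1416) + (-3)·(-0.3451) = 1.7611.

Step 4 — take square root: d = √(1.7611) ≈ 1.3271.

d(x, mu) = √(1.7611) ≈ 1.3271


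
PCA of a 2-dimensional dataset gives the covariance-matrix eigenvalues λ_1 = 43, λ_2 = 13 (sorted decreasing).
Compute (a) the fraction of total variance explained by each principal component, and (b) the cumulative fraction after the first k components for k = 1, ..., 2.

Step 1 — total variance = trace(Sigma) = Σ λ_i = 43 + 13 = 56.

Step 2 — fraction explained by component i = λ_i / Σ λ:
  PC1: 43/56 = 0.7679
  PC2: 13/56 = 0.2321

Step 3 — cumulative fraction after k components = (λ_1 + ... + λ_k) / Σ λ:
  k = 1: 43/56 = 0.7679
  k = 2: (43 + 13)/56 = 56/56 = 1

Summary (fraction, with percent):

explained: PC1 0.7679 (76.79%), PC2 0.2321 (23.21%);  cumulative: 0.7679, 1


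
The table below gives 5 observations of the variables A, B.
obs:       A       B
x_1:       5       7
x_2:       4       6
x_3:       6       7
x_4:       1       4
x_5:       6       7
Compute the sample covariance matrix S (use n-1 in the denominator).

Step 1 — column means:
  mean(A) = (5 + 4 + 6 + 1 + 6) / 5 = 22/5 = 4.4
  mean(B) = (7 + 6 + 7 + 4 + 7) / 5 = 31/5 = 6.2

Step 2 — sample covariance S[i,j] = (1/(n-1)) · Σ_k (x_{k,i} - mean_i) · (x_{k,j} - mean_j), with n-1 = 4.
  S[A,A] = ((0.6)·(0.6) + (-0.4)·(-0.4) + (1.6)·(1.6) + (-3.4)·(-3.4) + (1.6)·(1.6)) / 4 = 17.2/4 = 4.3
  S[A,B] = ((0.6)·(0.8) + (-0.4)·(-0.2) + (1.6)·(0.8) + (-3.4)·(-2.2) + (1.6)·(0.8)) / 4 = 10.6/4 = 2.65
  S[B,B] = ((0.8)·(0.8) + (-0.2)·(-0.2) + (0.8)·(0.8) + (-2.2)·(-2.2) + (0.8)·(0.8)) / 4 = 6.8/4 = 1.7

S is symmetric (S[j,i] = S[i,j]). Assembling:

S = [[4.3, 2.65],
 [2.65, 1.7]]


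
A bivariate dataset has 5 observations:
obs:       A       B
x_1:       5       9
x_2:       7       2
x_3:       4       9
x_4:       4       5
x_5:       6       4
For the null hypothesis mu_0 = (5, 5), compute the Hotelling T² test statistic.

Step 1 — sample mean vector:
  mean(A) = (5 + 7 + 4 + 4 + 6) / 5 = 26/5 = 5.2
  mean(B) = (9 + 2 + 9 + 5 + 4) / 5 = 29/5 = 5.8
  x̄ = (5.2, 5.8),  deviation x̄ - mu_0 = (5.2, 5.8) - (5, 5) = (0.2, 0.8).

Step 2 — sample covariance matrix, S[i,j] = (1/(n-1)) · Σ_k (x_{k,i} - mean_i) · (x_{k,j} - mean_j), divisor n-1 = 4:
  S[A,A] = ((-0.2)·(-0.2) + (1.8)·(1.8) + (-1.2)·(-1.2) + (-1.2)·(-1.2) + (0.8)·(0.8)) / 4 = 6.8/4 = 1.7
  S[A,B] = ((-0.2)·(3.2) + (1.8)·(-3.8) + (-1.2)·(3.2) + (-1.2)·(-0.8) + (0.8)·(-1.8)) / 4 = -11.8/4 = -2.95
  S[B,B] = ((3.2)·(3.2) + (-3.8)·(-3.8) + (3.2)·(3.2) + (-0.8)·(-0.8) + (-1.8)·(-1.8)) / 4 = 38.8/4 = 9.7
  S = [[1.7, -2.95],
 [-2.95, 9.7]].

Step 3 — invert S. det(S) = 1.7·9.7 - (-2.95)² = 7.7875.
  S^{-1} = (1/det) · [[d, -b], [-b, a]] = [[1.2456, 0.3788],
 [0.3788, 0.2183]].

Step 4 — quadratic form (x̄ - mu_0)^T · S^{-1} · (x̄ - mu_0):
  S^{-1} · (x̄ - mu_0) = (0.5522, 0.2504),
  (x̄ - mu_0)^T · [...] = (0.2)·(0.5522) + (0.8)·(0.2504) = 0.3108.

Step 5 — scale by n: T² = 5 · 0.3108 = 1.5538.

T² ≈ 1.5538


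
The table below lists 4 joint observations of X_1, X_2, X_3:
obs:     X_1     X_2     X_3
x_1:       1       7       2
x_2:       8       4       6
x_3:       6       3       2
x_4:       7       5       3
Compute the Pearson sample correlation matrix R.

Step 1 — column means:
  mean(X_1) = (1 + 8 + 6 + 7) / 4 = 22/4 = 5.5
  mean(X_2) = (7 + 4 + 3 + 5) / 4 = 19/4 = 4.75
  mean(X_3) = (2 + 6 + 2 + 3) / 4 = 13/4 = 3.25

Step 2 — sample variances and covariances s[i,j] = (1/(n-1)) · Σ_k (x_{k,i} - mean_i) · (x_{k,j} - mean_j), with n-1 = 3:
  s[X_1,X_1] = ((-4.5)·(-4.5) + (2.5)·(2.5) + (0.5)·(0.5) + (1.5)·(1.5)) / 3 = 29/3 = 9.6667
  s[X_1,X_2] = ((-4.5)·(2.25) + (2.5)·(-0.75) + (0.5)·(-1.75) + (1.5)·(0.25)) / 3 = -12.5/3 = -4.1667
  s[X_1,X_3] = ((-4.5)·(-1.25) + (2.5)·(2.75) + (0.5)·(-1.25) + (1.5)·(-0.25)) / 3 = 11.5/3 = 3.8333
  s[X_2,X_2] = ((2.25)·(2.25) + (-0.75)·(-0.75) + (-1.75)·(-1.75) + (0.25)·(0.25)) / 3 = 8.75/3 = 2.9167
  s[X_2,X_3] = ((2.25)·(-1.25) + (-0.75)·(2.75) + (-1.75)·(-1.25) + (0.25)·(-0.25)) / 3 = -2.75/3 = -0.9167
  s[X_3,X_3] = ((-1.25)·(-1.25) + (2.75)·(2.75) + (-1.25)·(-1.25) + (-0.25)·(-0.25)) / 3 = 10.75/3 = 3.5833
  Sample standard deviations s_i = √(s[i,i]):
  s(X_1) = √(9.6667) = 3.1091
  s(X_2) = √(2.9167) = 1.7078
  s(X_3) = √(3.5833) = 1.893

Step 3 — r_{ij} = s_{ij} / (s_i · s_j):
  r[X_1,X_1] = 1 (diagonal).
  r[X_1,X_2] = -4.1667 / (3.1091 · 1.7078) = -4.1667 / 5.3098 = -0.7847
  r[X_1,X_3] = 3.8333 / (3.1091 · 1.893) = 3.8333 / 5.8855 = 0.6513
  r[X_2,X_2] = 1 (diagonal).
  r[X_2,X_3] = -0.9167 / (1.7078 · 1.893) = -0.9167 / 3.2329 = -0.2835
  r[X_3,X_3] = 1 (diagonal).

R is symmetric with unit diagonal. Assembling:

R = [[1, -0.7847, 0.6513],
 [-0.7847, 1, -0.2835],
 [0.6513, -0.2835, 1]]


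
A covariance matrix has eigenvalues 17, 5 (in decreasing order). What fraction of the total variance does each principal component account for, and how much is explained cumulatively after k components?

Step 1 — total variance = trace(Sigma) = Σ λ_i = 17 + 5 = 22.

Step 2 — fraction explained by component i = λ_i / Σ λ:
  PC1: 17/22 = 0.7727
  PC2: 5/22 = 0.2273

Step 3 — cumulative fraction after k components = (λ_1 + ... + λ_k) / Σ λ:
  k = 1: 17/22 = 0.7727
  k = 2: (17 + 5)/22 = 22/22 = 1

Summary (fraction, with percent):

explained: PC1 0.7727 (77.27%), PC2 0.2273 (22.73%);  cumulative: 0.7727, 1


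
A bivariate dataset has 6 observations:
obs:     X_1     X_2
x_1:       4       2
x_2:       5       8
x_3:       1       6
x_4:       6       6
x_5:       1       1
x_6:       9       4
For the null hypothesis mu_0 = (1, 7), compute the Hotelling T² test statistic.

Step 1 — sample mean vector:
  mean(X_1) = (4 + 5 + 1 + 6 + 1 + 9) / 6 = 26/6 = 4.3333
  mean(X_2) = (2 + 8 + 6 + 6 + 1 + 4) / 6 = 27/6 = 4.5
  x̄ = (4.3333, 4.5),  deviation x̄ - mu_0 = (4.3333, 4.5) - (1, 7) = (3.3333, -2.5).

Step 2 — sample covariance matrix, S[i,j] = (1/(n-1)) · Σ_k (x_{k,i} - mean_i) · (x_{k,j} - mean_j), divisor n-1 = 5:
  S[X_1,X_1] = ((-0.3333)·(-0.3333) + (0.6667)·(0.6667) + (-3.3333)·(-3.3333) + (1.6667)·(1.6667) + (-3.3333)·(-3.3333) + (4.6667)·(4.6667)) / 5 = 47.3333/5 = 9.4667
  S[X_1,X_2] = ((-0.3333)·(-2.5) + (0.6667)·(3.5) + (-3.3333)·(1.5) + (1.6667)·(1.5) + (-3.3333)·(-3.5) + (4.6667)·(-0.5)) / 5 = 10/5 = 2
  S[X_2,X_2] = ((-2.5)·(-2.5) + (3.5)·(3.5) + (1.5)·(1.5) + (1.5)·(1.5) + (-3.5)·(-3.5) + (-0.5)·(-0.5)) / 5 = 35.5/5 = 7.1
  S = [[9.4667, 2],
 [2, 7.1]].

Step 3 — invert S. det(S) = 9.4667·7.1 - (2)² = 63.2133.
  S^{-1} = (1/det) · [[d, -b], [-b, a]] = [[0.1123, -0.0316],
 [-0.0316, 0.1498]].

Step 4 — quadratic form (x̄ - mu_0)^T · S^{-1} · (x̄ - mu_0):
  S^{-1} · (x̄ - mu_0) = (0.4535, -0.4799),
  (x̄ - mu_0)^T · [...] = (3.3333)·(0.4535) + (-2.5)·(-0.4799) = 2.7113.

Step 5 — scale by n: T² = 6 · 2.7113 = 16.2677.

T² ≈ 16.2677


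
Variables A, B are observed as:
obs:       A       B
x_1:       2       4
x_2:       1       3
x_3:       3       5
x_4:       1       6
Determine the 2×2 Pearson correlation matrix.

Step 1 — column means:
  mean(A) = (2 + 1 + 3 + 1) / 4 = 7/4 = 1.75
  mean(B) = (4 + 3 + 5 + 6) / 4 = 18/4 = 4.5

Step 2 — sample variances and covariances s[i,j] = (1/(n-1)) · Σ_k (x_{k,i} - mean_i) · (x_{k,j} - mean_j), with n-1 = 3:
  s[A,A] = ((0.25)·(0.25) + (-0.75)·(-0.75) + (1.25)·(1.25) + (-0.75)·(-0.75)) / 3 = 2.75/3 = 0.9167
  s[A,B] = ((0.25)·(-0.5) + (-0.75)·(-1.5) + (1.25)·(0.5) + (-0.75)·(1.5)) / 3 = 0.5/3 = 0.1667
  s[B,B] = ((-0.5)·(-0.5) + (-1.5)·(-1.5) + (0.5)·(0.5) + (1.5)·(1.5)) / 3 = 5/3 = 1.6667
  Sample standard deviations s_i = √(s[i,i]):
  s(A) = √(0.9167) = 0.9574
  s(B) = √(1.6667) = 1.291

Step 3 — r_{ij} = s_{ij} / (s_i · s_j):
  r[A,A] = 1 (diagonal).
  r[A,B] = 0.1667 / (0.9574 · 1.291) = 0.1667 / 1.236 = 0.1348
  r[B,B] = 1 (diagonal).

R is symmetric with unit diagonal. Assembling:

R = [[1, 0.1348],
 [0.1348, 1]]


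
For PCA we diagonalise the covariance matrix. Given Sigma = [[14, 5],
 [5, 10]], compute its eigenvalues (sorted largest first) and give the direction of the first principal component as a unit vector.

Step 1 — characteristic polynomial of 2×2 Sigma:
  det(Sigma - λI) = λ² - trace · λ + det = 0.
  trace = 14 + 10 = 24, det = 14·10 - (5)² = 115.
Step 2 — discriminant:
  Δ = trace² - 4·det = 576 - 460 = 116.
Step 3 — eigenvalues:
  λ = (trace ± √Δ)/2 = (24 ± 10.7703)/2,
  λ_1 = 17.3852,  λ_2 = 6.6148.

Step 4 — unit eigenvector for λ_1: solve (Sigma - λ_1 I)v = 0. First row:
  (14 - 17.3852)·v_x + (5)·v_y = 0, i.e. (-3.3852)·v_x + (5)·v_y = 0,
  so v ∝ (b, λ_1 - a) = (5, 3.3852) = u.
  ||u|| = √((5)² + (3.3852)²) = √(36.4593) ≈ 6.0382,
  v_1 = u/||u|| ≈ (0.8281, 0.5606) (||v_1|| = 1).

λ_1 = 17.3852,  λ_2 = 6.6148;  v_1 ≈ (0.8281, 0.5606)


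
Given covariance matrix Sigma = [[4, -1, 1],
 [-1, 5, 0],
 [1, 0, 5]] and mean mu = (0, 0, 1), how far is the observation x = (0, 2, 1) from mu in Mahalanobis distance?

Step 1 — centre the observation: (x - mu) = (0, 2, 0).

Step 2 — invert Sigma (cofactor / det for 3×3, or solve directly):
  Sigma^{-1} = [[0.2778, 0.0556, -0.0556],
 [0.0556, 0.2111, -0.0111],
 [-0.0556, -0.0111, 0.2111]].

Step 3 — form the quadratic (x - mu)^T · Sigma^{-1} · (x - mu):
  Sigma^{-1} · (x - mu) = (0.1111, 0.4222, -0.0222).
  (x - mu)^T · [Sigma^{-1} · (x - mu)] = (0)·(0.1111) + (2)·(0.4222) + (0)·(-0.0222) = 0.8444.

Step 4 — take square root: d = √(0.8444) ≈ 0.9189.

d(x, mu) = √(0.8444) ≈ 0.9189


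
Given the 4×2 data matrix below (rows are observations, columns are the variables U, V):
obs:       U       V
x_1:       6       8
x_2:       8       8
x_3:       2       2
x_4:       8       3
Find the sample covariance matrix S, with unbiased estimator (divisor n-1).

Step 1 — column means:
  mean(U) = (6 + 8 + 2 + 8) / 4 = 24/4 = 6
  mean(V) = (8 + 8 + 2 + 3) / 4 = 21/4 = 5.25

Step 2 — sample covariance S[i,j] = (1/(n-1)) · Σ_k (x_{k,i} - mean_i) · (x_{k,j} - mean_j), with n-1 = 3.
  S[U,U] = ((0)·(0) + (2)·(2) + (-4)·(-4) + (2)·(2)) / 3 = 24/3 = 8
  S[U,V] = ((0)·(2.75) + (2)·(2.75) + (-4)·(-3.25) + (2)·(-2.25)) / 3 = 14/3 = 4.6667
  S[V,V] = ((2.75)·(2.75) + (2.75)·(2.75) + (-3.25)·(-3.25) + (-2.25)·(-2.25)) / 3 = 30.75/3 = 10.25

S is symmetric (S[j,i] = S[i,j]). Assembling:

S = [[8, 4.6667],
 [4.6667, 10.25]]


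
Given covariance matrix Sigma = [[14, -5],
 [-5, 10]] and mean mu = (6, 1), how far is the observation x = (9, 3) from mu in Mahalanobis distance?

Step 1 — centre the observation: (x - mu) = (3, 2).

Step 2 — invert Sigma. det(Sigma) = 14·10 - (-5)² = 115.
  Sigma^{-1} = (1/det) · [[d, -b], [-b, a]] = [[0.087, 0.0435],
 [0.0435, 0.1217]].

Step 3 — form the quadratic (x - mu)^T · Sigma^{-1} · (x - mu):
  Sigma^{-1} · (x - mu) = (0.3478, 0.3739).
  (x - mu)^T · [Sigma^{-1} · (x - mu)] = (3)·(0.3478) + (2)·(0.3739) = 1.7913.

Step 4 — take square root: d = √(1.7913) ≈ 1.3384.

d(x, mu) = √(1.7913) ≈ 1.3384


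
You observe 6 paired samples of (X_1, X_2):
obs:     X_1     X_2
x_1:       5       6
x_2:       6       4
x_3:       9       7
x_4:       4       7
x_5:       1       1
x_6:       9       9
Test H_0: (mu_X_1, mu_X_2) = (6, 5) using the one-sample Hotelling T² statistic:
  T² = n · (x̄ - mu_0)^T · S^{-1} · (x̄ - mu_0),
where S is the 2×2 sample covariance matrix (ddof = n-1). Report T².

Step 1 — sample mean vector:
  mean(X_1) = (5 + 6 + 9 + 4 + 1 + 9) / 6 = 34/6 = 5.6667
  mean(X_2) = (6 + 4 + 7 + 7 + 1 + 9) / 6 = 34/6 = 5.6667
  x̄ = (5.6667, 5.6667),  deviation x̄ - mu_0 = (5.6667, 5.6667) - (6, 5) = (-0.3333, 0.6667).

Step 2 — sample covariance matrix, S[i,j] = (1/(n-1)) · Σ_k (x_{k,i} - mean_i) · (x_{k,j} - mean_j), divisor n-1 = 5:
  S[X_1,X_1] = ((-0.6667)·(-0.6667) + (0.3333)·(0.3333) + (3.3333)·(3.3333) + (-1.6667)·(-1.6667) + (-4.6667)·(-4.6667) + (3.3333)·(3.3333)) / 5 = 47.3333/5 = 9.4667
  S[X_1,X_2] = ((-0.6667)·(0.3333) + (0.3333)·(-1.6667) + (3.3333)·(1.3333) + (-1.6667)·(1.3333) + (-4.6667)·(-4.6667) + (3.3333)·(3.3333)) / 5 = 34.3333/5 = 6.8667
  S[X_2,X_2] = ((0.3333)·(0.3333) + (-1.6667)·(-1.6667) + (1.3333)·(1.3333) + (1.3333)·(1.3333) + (-4.6667)·(-4.6667) + (3.3333)·(3.3333)) / 5 = 39.3333/5 = 7.8667
  S = [[9.4667, 6.8667],
 [6.8667, 7.8667]].

Step 3 — invert S. det(S) = 9.4667·7.8667 - (6.8667)² = 27.32.
  S^{-1} = (1/det) · [[d, -b], [-b, a]] = [[0.2879, -0.2513],
 [-0.2513, 0.3465]].

Step 4 — quadratic form (x̄ - mu_0)^T · S^{-1} · (x̄ - mu_0):
  S^{-1} · (x̄ - mu_0) = (-0.2635, 0.3148),
  (x̄ - mu_0)^T · [...] = (-0.3333)·(-0.2635) + (0.6667)·(0.3148) = 0.2977.

Step 5 — scale by n: T² = 6 · 0.2977 = 1.7862.

T² ≈ 1.7862
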